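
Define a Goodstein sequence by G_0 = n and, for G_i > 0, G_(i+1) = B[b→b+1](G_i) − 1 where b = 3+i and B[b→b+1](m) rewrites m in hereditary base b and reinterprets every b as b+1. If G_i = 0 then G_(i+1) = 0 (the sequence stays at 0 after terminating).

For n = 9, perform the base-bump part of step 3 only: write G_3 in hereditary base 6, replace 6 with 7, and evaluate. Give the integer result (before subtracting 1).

9 —HB3→ 3^2 —bump→ 4^2 = 16 —(−1)→ 15
15 —HB4→ 3·4 + 3 —bump→ 3·5 + 3 = 18 —(−1)→ 17
17 —HB5→ 3·5 + 2 —bump→ 3·6 + 2 = 20 —(−1)→ 19

22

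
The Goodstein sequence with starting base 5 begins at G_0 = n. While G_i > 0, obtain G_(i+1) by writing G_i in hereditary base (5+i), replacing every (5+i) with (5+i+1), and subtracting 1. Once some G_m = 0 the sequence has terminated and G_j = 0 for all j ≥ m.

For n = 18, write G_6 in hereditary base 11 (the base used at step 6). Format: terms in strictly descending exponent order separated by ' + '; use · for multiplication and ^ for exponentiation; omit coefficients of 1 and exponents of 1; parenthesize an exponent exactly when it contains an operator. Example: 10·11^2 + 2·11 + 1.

(0) 18|_5 = 3·5 + 3 ↦ 3·6 + 3|_6 = 21 ⇒ 20
(1) 20|_6 = 3·6 + 2 ↦ 3·7 + 2|_7 = 23 ⇒ 22
(2) 22|_7 = 3·7 + 1 ↦ 3·8 + 1|_8 = 25 ⇒ 24
(3) 24|_8 = 3·8 ↦ 3·9|_9 = 27 ⇒ 26
(4) 26|_9 = 2·9 + 8 ↦ 2·10 + 8|_10 = 28 ⇒ 27
(5) 27|_10 = 2·10 + 7 ↦ 2·11 + 7|_11 = 29 ⇒ 28

2·11 + 6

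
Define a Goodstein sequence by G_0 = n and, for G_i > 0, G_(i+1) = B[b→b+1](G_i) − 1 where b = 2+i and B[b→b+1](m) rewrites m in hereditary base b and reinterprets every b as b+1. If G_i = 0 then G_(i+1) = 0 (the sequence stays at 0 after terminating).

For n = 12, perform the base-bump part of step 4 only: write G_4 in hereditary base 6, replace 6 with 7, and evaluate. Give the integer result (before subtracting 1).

[0] 12 ≡ 2^(2 + 1) + 2^2 (base 2). Lift 3: 108. −1: 107.
[1] 107 ≡ 3^(3 + 1) + 2·3^2 + 2·3 + 2 (base 3). Lift 4: 1066. −1: 1065.
[2] 1065 ≡ 4^(4 + 1) + 2·4^2 + 2·4 + 1 (base 4). Lift 5: 15686. −1: 15685.
[3] 15685 ≡ 5^(5 + 1) + 2·5^2 + 2·5 (base 5). Lift 6: 280020. −1: 280019.
[4] 280019 ≡ 6^(6 + 1) + 2·6^2 + 6 + 5 (base 6). Lift 7: 5764911. −1: 5764910.

5764911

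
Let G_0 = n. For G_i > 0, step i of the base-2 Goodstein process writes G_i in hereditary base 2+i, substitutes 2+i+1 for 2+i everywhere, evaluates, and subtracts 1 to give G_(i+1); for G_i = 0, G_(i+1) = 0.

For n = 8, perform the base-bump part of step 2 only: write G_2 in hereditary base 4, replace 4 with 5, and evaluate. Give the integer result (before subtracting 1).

6311

G_0 = 8. HB_2(8) = 2^(2 + 1). Bump = 81. G_1 = 80.
G_1 = 80. HB_3(80) = 2·3^3 + 2·3^2 + 2·3 + 2. Bump = 554. G_2 = 553.
G_2 = 553. HB_4(553) = 2·4^4 + 2·4^2 + 2·4 + 1. Bump = 6311. G_3 = 6310.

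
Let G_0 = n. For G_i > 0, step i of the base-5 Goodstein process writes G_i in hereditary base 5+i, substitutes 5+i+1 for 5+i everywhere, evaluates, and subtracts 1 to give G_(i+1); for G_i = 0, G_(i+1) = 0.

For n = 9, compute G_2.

i=0: 9 = 5 + 4 (b=5); 5→6: 6 + 4 = 10; 10−1 = 9
i=1: 9 = 6 + 3 (b=6); 6→7: 7 + 3 = 10; 10−1 = 9

9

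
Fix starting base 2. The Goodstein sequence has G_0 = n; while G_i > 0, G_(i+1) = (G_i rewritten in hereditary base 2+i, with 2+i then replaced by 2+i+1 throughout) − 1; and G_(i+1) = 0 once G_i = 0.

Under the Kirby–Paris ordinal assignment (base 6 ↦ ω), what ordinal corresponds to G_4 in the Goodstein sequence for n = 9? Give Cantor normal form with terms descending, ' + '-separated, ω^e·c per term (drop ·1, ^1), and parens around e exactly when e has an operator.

ω^ω·3 + ω^3·3 + ω^2·3 + ω·3 + 1

[0] 9 ≡ 2^(2 + 1) + 1 (base 2). Lift 3: 82. −1: 81.
[1] 81 ≡ 3^(3 + 1) (base 3). Lift 4: 1024. −1: 1023.
[2] 1023 ≡ 3·4^4 + 3·4^3 + 3·4^2 + 3·4 + 3 (base 4). Lift 5: 9843. −1: 9842.
[3] 9842 ≡ 3·5^5 + 3·5^3 + 3·5^2 + 3·5 + 2 (base 5). Lift 6: 140744. −1: 140743.
[4] 140743 ≡ 3·6^6 + 3·6^3 + 3·6^2 + 3·6 + 1 (base 6). Lift 7: 2471827. −1: 2471826.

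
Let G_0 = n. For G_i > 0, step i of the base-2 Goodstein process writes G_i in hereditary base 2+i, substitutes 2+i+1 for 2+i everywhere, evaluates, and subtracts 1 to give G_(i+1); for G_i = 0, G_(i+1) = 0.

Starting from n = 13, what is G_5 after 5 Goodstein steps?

i=0: 13 = 2^(2 + 1) + 2^2 + 1 (b=2); 2→3: 3^(3 + 1) + 3^3 + 1 = 109; 109−1 = 108
i=1: 108 = 3^(3 + 1) + 3^3 (b=3); 3→4: 4^(4 + 1) + 4^4 = 1280; 1280−1 = 1279
i=2: 1279 = 4^(4 + 1) + 3·4^3 + 3·4^2 + 3·4 + 3 (b=4); 4→5: 5^(5 + 1) + 3·5^3 + 3·5^2 + 3·5 + 3 = 16093; 16093−1 = 16092
i=3: 16092 = 5^(5 + 1) + 3·5^3 + 3·5^2 + 3·5 + 2 (b=5); 5→6: 6^(6 + 1) + 3·6^3 + 3·6^2 + 3·6 + 2 = 280712; 280712−1 = 280711
i=4: 280711 = 6^(6 + 1) + 3·6^3 + 3·6^2 + 3·6 + 1 (b=6); 6→7: 7^(7 + 1) + 3·7^3 + 3·7^2 + 3·7 + 1 = 5765999; 5765999−1 = 5765998
i=5: 5765998 = 7^(7 + 1) + 3·7^3 + 3·7^2 + 3·7 (b=7); 7→8: 8^(8 + 1) + 3·8^3 + 3·8^2 + 3·8 = 134219480; 134219480−1 = 134219479

5765998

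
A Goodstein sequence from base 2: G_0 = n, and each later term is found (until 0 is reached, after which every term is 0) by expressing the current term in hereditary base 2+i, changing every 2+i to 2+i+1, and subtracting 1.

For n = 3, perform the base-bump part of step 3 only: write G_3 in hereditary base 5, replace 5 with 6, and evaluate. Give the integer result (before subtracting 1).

2

base 2: 3 = 2 + 1; at 3: 3 + 1 = 4; next = 3
base 3: 3 = 3; at 4: 4 = 4; next = 3
base 4: 3 = 3; at 5: 3 = 3; next = 2
base 5: 2 = 2; at 6: 2 = 2; next = 1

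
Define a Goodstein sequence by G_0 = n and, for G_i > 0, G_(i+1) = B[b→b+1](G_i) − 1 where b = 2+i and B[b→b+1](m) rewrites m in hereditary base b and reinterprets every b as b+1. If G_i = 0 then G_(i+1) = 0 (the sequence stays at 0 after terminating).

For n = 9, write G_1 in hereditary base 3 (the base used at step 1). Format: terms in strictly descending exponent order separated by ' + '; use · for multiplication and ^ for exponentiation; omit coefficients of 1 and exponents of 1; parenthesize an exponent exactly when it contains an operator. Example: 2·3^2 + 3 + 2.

i=0: 9 = 2^(2 + 1) + 1 (b=2); 2→3: 3^(3 + 1) + 1 = 82; 82−1 = 81
i=1: 81 = 3^(3 + 1) (b=3); 3→4: 4^(4 + 1) = 1024; 1024−1 = 1023

3^(3 + 1)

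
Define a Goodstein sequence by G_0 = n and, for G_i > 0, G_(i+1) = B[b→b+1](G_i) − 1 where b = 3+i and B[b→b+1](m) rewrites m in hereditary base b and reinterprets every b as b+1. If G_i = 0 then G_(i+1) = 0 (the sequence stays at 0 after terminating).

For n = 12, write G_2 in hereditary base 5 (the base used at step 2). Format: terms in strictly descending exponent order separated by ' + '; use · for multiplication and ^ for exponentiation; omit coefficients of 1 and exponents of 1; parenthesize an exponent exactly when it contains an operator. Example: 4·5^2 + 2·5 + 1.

5^2 + 2

G_0 = 12. HB_3(12) = 3^2 + 3. Bump = 20. G_1 = 19.
G_1 = 19. HB_4(19) = 4^2 + 3. Bump = 28. G_2 = 27.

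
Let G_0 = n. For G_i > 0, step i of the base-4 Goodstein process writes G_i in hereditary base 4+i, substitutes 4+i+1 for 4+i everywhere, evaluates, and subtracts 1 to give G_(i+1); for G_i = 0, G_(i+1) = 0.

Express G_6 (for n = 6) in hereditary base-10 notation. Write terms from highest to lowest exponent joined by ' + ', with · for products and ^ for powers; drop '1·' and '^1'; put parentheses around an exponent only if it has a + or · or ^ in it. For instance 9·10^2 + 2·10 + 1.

G_0=6  [base 4] 4 + 2  →[4↦5]→  5 + 2 = 7  −1 ⇒ G_1=6
G_1=6  [base 5] 5 + 1  →[5↦6]→  6 + 1 = 7  −1 ⇒ G_2=6
G_2=6  [base 6] 6  →[6↦7]→  7 = 7  −1 ⇒ G_3=6
G_3=6  [base 7] 6  →[7↦8]→  6 = 6  −1 ⇒ G_4=5
G_4=5  [base 8] 5  →[8↦9]→  5 = 5  −1 ⇒ G_5=4
G_5=4  [base 9] 4  →[9↦10]→  4 = 4  −1 ⇒ G_6=3
G_6=3  [base 10] 3  →[10↦11]→  3 = 3  −1 ⇒ G_7=2

3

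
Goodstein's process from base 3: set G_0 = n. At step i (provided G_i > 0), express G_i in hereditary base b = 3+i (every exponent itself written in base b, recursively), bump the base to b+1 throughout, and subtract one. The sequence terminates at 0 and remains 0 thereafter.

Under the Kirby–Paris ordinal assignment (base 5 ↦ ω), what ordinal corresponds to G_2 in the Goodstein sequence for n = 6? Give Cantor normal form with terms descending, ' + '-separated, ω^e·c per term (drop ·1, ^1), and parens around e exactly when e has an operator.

6 —HB3→ 2·3 —bump→ 2·4 = 8 —(−1)→ 7
7 —HB4→ 4 + 3 —bump→ 5 + 3 = 8 —(−1)→ 7
7 —HB5→ 5 + 2 —bump→ 6 + 2 = 8 —(−1)→ 7

ω + 2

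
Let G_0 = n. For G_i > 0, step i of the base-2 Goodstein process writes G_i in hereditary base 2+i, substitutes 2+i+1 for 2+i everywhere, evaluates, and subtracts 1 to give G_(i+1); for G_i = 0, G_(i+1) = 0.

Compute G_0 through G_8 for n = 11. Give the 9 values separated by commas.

i=0: 11 = 2^(2 + 1) + 2 + 1 (b=2); 2→3: 3^(3 + 1) + 3 + 1 = 85; 85−1 = 84
i=1: 84 = 3^(3 + 1) + 3 (b=3); 3→4: 4^(4 + 1) + 4 = 1028; 1028−1 = 1027
i=2: 1027 = 4^(4 + 1) + 3 (b=4); 4→5: 5^(5 + 1) + 3 = 15628; 15628−1 = 15627
i=3: 15627 = 5^(5 + 1) + 2 (b=5); 5→6: 6^(6 + 1) + 2 = 279938; 279938−1 = 279937
i=4: 279937 = 6^(6 + 1) + 1 (b=6); 6→7: 7^(7 + 1) + 1 = 5764802; 5764802−1 = 5764801
i=5: 5764801 = 7^(7 + 1) (b=7); 7→8: 8^(8 + 1) = 134217728; 134217728−1 = 134217727
i=6: 134217727 = 7·8^8 + 7·8^7 + 7·8^6 + 7·8^5 + 7·8^4 + 7·8^3 + 7·8^2 + 7·8 + 7 (b=8); 8→9: 7·9^9 + 7·9^7 + 7·9^6 + 7·9^5 + 7·9^4 + 7·9^3 + 7·9^2 + 7·9 + 7 = 2749609303; 2749609303−1 = 2749609302
i=7: 2749609302 = 7·9^9 + 7·9^7 + 7·9^6 + 7·9^5 + 7·9^4 + 7·9^3 + 7·9^2 + 7·9 + 6 (b=9); 9→10: 7·10^10 + 7·10^7 + 7·10^6 + 7·10^5 + 7·10^4 + 7·10^3 + 7·10^2 + 7·10 + 6 = 70077777776; 70077777776−1 = 70077777775

11, 84, 1027, 15627, 279937, 5764801, 134217727, 2749609302, 70077777775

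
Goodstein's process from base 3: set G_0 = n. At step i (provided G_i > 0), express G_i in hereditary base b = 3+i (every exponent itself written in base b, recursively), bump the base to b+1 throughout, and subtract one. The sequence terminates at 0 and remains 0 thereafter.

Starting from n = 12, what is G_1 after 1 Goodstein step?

19

base 3: 12 = 3^2 + 3; at 4: 4^2 + 4 = 20; next = 19
base 4: 19 = 4^2 + 3; at 5: 5^2 + 3 = 28; next = 27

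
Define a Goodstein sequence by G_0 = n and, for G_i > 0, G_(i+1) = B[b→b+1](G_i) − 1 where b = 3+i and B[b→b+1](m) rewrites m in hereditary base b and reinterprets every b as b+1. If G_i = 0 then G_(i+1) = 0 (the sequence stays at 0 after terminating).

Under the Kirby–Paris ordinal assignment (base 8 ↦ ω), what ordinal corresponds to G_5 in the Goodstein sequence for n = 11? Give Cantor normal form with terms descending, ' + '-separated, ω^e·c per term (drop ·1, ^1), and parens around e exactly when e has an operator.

base 3: 11 = 3^2 + 2; at 4: 4^2 + 2 = 18; next = 17
base 4: 17 = 4^2 + 1; at 5: 5^2 + 1 = 26; next = 25
base 5: 25 = 5^2; at 6: 6^2 = 36; next = 35
base 6: 35 = 5·6 + 5; at 7: 5·7 + 5 = 40; next = 39
base 7: 39 = 5·7 + 4; at 8: 5·8 + 4 = 44; next = 43

ω·5 + 3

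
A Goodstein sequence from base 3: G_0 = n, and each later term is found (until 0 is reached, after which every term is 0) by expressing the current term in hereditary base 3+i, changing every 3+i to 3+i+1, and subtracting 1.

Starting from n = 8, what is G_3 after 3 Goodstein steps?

11

8 —HB3→ 2·3 + 2 —bump→ 2·4 + 2 = 10 —(−1)→ 9
9 —HB4→ 2·4 + 1 —bump→ 2·5 + 1 = 11 —(−1)→ 10
10 —HB5→ 2·5 —bump→ 2·6 = 12 —(−1)→ 11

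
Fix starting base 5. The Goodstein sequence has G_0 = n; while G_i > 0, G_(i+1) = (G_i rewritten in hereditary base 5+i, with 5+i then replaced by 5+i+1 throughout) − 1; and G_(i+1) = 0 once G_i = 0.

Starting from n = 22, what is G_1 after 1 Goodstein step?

[0] 22 ≡ 4·5 + 2 (base 5). Lift 6: 26. −1: 25.
[1] 25 ≡ 4·6 + 1 (base 6). Lift 7: 29. −1: 28.

25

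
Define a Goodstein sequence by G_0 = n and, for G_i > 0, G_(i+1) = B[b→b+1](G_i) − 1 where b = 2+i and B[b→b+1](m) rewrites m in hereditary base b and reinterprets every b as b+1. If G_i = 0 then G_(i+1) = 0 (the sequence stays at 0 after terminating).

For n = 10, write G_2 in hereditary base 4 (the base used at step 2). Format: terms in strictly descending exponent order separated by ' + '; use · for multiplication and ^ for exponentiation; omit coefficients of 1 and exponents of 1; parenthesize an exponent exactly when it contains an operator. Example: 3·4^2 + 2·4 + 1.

4^(4 + 1) + 1

i=0: 10 = 2^(2 + 1) + 2 (b=2); 2→3: 3^(3 + 1) + 3 = 84; 84−1 = 83
i=1: 83 = 3^(3 + 1) + 2 (b=3); 3→4: 4^(4 + 1) + 2 = 1026; 1026−1 = 1025
i=2: 1025 = 4^(4 + 1) + 1 (b=4); 4→5: 5^(5 + 1) + 1 = 15626; 15626−1 = 15625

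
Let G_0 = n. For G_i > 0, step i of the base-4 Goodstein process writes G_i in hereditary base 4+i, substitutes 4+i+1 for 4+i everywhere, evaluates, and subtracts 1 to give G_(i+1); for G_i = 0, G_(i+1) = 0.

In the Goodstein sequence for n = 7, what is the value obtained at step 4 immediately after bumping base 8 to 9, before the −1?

base 4: 7 = 4 + 3; at 5: 5 + 3 = 8; next = 7
base 5: 7 = 5 + 2; at 6: 6 + 2 = 8; next = 7
base 6: 7 = 6 + 1; at 7: 7 + 1 = 8; next = 7
base 7: 7 = 7; at 8: 8 = 8; next = 7
base 8: 7 = 7; at 9: 7 = 7; next = 6

7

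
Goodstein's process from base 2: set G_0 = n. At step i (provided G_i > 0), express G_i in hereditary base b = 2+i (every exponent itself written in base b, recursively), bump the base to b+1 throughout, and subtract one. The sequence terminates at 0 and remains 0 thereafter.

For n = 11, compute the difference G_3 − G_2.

G_0 = 11. HB_2(11) = 2^(2 + 1) + 2 + 1. Bump = 85. G_1 = 84.
G_1 = 84. HB_3(84) = 3^(3 + 1) + 3. Bump = 1028. G_2 = 1027.
G_2 = 1027. HB_4(1027) = 4^(4 + 1) + 3. Bump = 15628. G_3 = 15627.

14600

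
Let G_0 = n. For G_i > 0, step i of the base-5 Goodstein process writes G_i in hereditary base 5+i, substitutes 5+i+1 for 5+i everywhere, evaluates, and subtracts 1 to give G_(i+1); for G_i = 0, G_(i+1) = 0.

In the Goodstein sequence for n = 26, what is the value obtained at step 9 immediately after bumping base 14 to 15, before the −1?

88

base 5: 26 = 5^2 + 1; at 6: 6^2 + 1 = 37; next = 36
base 6: 36 = 6^2; at 7: 7^2 = 49; next = 48
base 7: 48 = 6·7 + 6; at 8: 6·8 + 6 = 54; next = 53
base 8: 53 = 6·8 + 5; at 9: 6·9 + 5 = 59; next = 58
base 9: 58 = 6·9 + 4; at 10: 6·10 + 4 = 64; next = 63
base 10: 63 = 6·10 + 3; at 11: 6·11 + 3 = 69; next = 68
base 11: 68 = 6·11 + 2; at 12: 6·12 + 2 = 74; next = 73
base 12: 73 = 6·12 + 1; at 13: 6·13 + 1 = 79; next = 78
base 13: 78 = 6·13; at 14: 6·14 = 84; next = 83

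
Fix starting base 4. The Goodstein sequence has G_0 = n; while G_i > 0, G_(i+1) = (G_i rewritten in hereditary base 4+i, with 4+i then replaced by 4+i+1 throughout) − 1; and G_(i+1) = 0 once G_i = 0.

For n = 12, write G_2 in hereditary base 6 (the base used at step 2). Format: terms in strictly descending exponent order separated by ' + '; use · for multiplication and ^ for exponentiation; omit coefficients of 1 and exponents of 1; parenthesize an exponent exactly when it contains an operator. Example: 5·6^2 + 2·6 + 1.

base 4: 12 = 3·4; at 5: 3·5 = 15; next = 14
base 5: 14 = 2·5 + 4; at 6: 2·6 + 4 = 16; next = 15
base 6: 15 = 2·6 + 3; at 7: 2·7 + 3 = 17; next = 16

2·6 + 3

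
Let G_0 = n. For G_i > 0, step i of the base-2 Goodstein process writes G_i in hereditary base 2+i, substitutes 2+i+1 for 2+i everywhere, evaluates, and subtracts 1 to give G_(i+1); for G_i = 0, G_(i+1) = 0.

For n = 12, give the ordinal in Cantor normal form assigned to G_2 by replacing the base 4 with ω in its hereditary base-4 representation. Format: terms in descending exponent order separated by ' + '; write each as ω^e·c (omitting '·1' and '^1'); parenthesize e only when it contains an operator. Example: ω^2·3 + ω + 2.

ω^(ω + 1) + ω^2·2 + ω·2 + 1

(0) 12|_2 = 2^(2 + 1) + 2^2 ↦ 3^(3 + 1) + 3^3|_3 = 108 ⇒ 107
(1) 107|_3 = 3^(3 + 1) + 2·3^2 + 2·3 + 2 ↦ 4^(4 + 1) + 2·4^2 + 2·4 + 2|_4 = 1066 ⇒ 1065
(2) 1065|_4 = 4^(4 + 1) + 2·4^2 + 2·4 + 1 ↦ 5^(5 + 1) + 2·5^2 + 2·5 + 1|_5 = 15686 ⇒ 15685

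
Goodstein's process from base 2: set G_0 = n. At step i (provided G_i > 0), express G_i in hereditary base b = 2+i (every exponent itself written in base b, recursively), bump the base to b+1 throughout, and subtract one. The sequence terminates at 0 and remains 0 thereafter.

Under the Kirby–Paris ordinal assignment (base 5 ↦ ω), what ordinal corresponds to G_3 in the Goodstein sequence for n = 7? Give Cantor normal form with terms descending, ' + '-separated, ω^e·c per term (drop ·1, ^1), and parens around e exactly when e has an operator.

step 0: 7 = 2^2 + 2 + 1; sub 3 for 2: 3^3 + 3 + 1; = 31; G_1 = 31−1 = 30
step 1: 30 = 3^3 + 3; sub 4 for 3: 4^4 + 4; = 260; G_2 = 260−1 = 259
step 2: 259 = 4^4 + 3; sub 5 for 4: 5^5 + 3; = 3128; G_3 = 3128−1 = 3127
step 3: 3127 = 5^5 + 2; sub 6 for 5: 6^6 + 2; = 46658; G_4 = 46658−1 = 46657

ω^ω + 2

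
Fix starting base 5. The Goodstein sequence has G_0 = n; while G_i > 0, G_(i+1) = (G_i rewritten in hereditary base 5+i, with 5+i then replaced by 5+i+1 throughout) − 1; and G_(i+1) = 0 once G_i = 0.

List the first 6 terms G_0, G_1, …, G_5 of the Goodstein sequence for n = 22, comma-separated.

22, 25, 28, 31, 33, 35

(0) 22|_5 = 4·5 + 2 ↦ 4·6 + 2|_6 = 26 ⇒ 25
(1) 25|_6 = 4·6 + 1 ↦ 4·7 + 1|_7 = 29 ⇒ 28
(2) 28|_7 = 4·7 ↦ 4·8|_8 = 32 ⇒ 31
(3) 31|_8 = 3·8 + 7 ↦ 3·9 + 7|_9 = 34 ⇒ 33
(4) 33|_9 = 3·9 + 6 ↦ 3·10 + 6|_10 = 36 ⇒ 35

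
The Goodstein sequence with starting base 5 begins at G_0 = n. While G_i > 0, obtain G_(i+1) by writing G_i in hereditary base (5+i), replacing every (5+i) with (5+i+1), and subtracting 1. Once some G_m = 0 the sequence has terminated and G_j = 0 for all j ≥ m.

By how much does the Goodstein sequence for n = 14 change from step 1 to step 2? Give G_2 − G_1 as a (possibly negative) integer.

1

i=0: 14 = 2·5 + 4 (b=5); 5→6: 2·6 + 4 = 16; 16−1 = 15
i=1: 15 = 2·6 + 3 (b=6); 6→7: 2·7 + 3 = 17; 17−1 = 16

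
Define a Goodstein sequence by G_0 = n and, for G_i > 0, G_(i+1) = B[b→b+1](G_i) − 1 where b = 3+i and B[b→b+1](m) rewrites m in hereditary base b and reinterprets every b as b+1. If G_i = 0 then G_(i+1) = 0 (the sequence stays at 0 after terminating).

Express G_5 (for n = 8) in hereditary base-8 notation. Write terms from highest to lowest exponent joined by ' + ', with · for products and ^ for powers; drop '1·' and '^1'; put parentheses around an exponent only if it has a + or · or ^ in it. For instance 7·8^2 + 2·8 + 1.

8 + 3

step 0: 8 = 2·3 + 2; sub 4 for 3: 2·4 + 2; = 10; G_1 = 10−1 = 9
step 1: 9 = 2·4 + 1; sub 5 for 4: 2·5 + 1; = 11; G_2 = 11−1 = 10
step 2: 10 = 2·5; sub 6 for 5: 2·6; = 12; G_3 = 12−1 = 11
step 3: 11 = 6 + 5; sub 7 for 6: 7 + 5; = 12; G_4 = 12−1 = 11
step 4: 11 = 7 + 4; sub 8 for 7: 8 + 4; = 12; G_5 = 12−1 = 11
step 5: 11 = 8 + 3; sub 9 for 8: 9 + 3; = 12; G_6 = 12−1 = 11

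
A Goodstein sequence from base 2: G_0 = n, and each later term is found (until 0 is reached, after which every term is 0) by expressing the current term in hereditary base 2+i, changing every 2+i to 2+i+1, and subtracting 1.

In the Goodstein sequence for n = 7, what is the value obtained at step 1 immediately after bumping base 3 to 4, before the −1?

step 0: 7 = 2^2 + 2 + 1; sub 3 for 2: 3^3 + 3 + 1; = 31; G_1 = 31−1 = 30
step 1: 30 = 3^3 + 3; sub 4 for 3: 4^4 + 4; = 260; G_2 = 260−1 = 259

260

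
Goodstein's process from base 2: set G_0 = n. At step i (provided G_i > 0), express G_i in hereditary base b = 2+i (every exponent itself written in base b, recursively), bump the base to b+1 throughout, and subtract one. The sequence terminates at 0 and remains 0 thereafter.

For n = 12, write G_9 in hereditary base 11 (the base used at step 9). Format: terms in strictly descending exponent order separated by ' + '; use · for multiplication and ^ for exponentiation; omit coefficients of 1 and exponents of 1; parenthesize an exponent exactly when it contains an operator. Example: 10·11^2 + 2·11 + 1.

11^(11 + 1) + 2·11^2 + 11

base 2: 12 = 2^(2 + 1) + 2^2; at 3: 3^(3 + 1) + 3^3 = 108; next = 107
base 3: 107 = 3^(3 + 1) + 2·3^2 + 2·3 + 2; at 4: 4^(4 + 1) + 2·4^2 + 2·4 + 2 = 1066; next = 1065
base 4: 1065 = 4^(4 + 1) + 2·4^2 + 2·4 + 1; at 5: 5^(5 + 1) + 2·5^2 + 2·5 + 1 = 15686; next = 15685
base 5: 15685 = 5^(5 + 1) + 2·5^2 + 2·5; at 6: 6^(6 + 1) + 2·6^2 + 2·6 = 280020; next = 280019
base 6: 280019 = 6^(6 + 1) + 2·6^2 + 6 + 5; at 7: 7^(7 + 1) + 2·7^2 + 7 + 5 = 5764911; next = 5764910
base 7: 5764910 = 7^(7 + 1) + 2·7^2 + 7 + 4; at 8: 8^(8 + 1) + 2·8^2 + 8 + 4 = 134217868; next = 134217867
base 8: 134217867 = 8^(8 + 1) + 2·8^2 + 8 + 3; at 9: 9^(9 + 1) + 2·9^2 + 9 + 3 = 3486784575; next = 3486784574
base 9: 3486784574 = 9^(9 + 1) + 2·9^2 + 9 + 2; at 10: 10^(10 + 1) + 2·10^2 + 10 + 2 = 100000000212; next = 100000000211
base 10: 100000000211 = 10^(10 + 1) + 2·10^2 + 10 + 1; at 11: 11^(11 + 1) + 2·11^2 + 11 + 1 = 3138428376975; next = 3138428376974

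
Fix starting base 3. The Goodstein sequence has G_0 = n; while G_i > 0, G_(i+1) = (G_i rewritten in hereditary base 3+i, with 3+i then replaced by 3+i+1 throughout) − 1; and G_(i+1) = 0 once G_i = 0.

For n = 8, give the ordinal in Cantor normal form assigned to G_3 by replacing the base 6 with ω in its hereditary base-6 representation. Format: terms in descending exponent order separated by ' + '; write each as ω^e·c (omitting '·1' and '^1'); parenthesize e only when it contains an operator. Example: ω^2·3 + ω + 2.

[0] 8 ≡ 2·3 + 2 (base 3). Lift 4: 10. −1: 9.
[1] 9 ≡ 2·4 + 1 (base 4). Lift 5: 11. −1: 10.
[2] 10 ≡ 2·5 (base 5). Lift 6: 12. −1: 11.

ω + 5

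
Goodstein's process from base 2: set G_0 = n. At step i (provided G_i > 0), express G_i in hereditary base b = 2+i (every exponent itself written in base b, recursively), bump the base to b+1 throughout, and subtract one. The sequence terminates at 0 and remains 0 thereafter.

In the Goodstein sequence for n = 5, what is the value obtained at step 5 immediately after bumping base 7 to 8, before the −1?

1752

5 —HB2→ 2^2 + 1 —bump→ 3^3 + 1 = 28 —(−1)→ 27
27 —HB3→ 3^3 —bump→ 4^4 = 256 —(−1)→ 255
255 —HB4→ 3·4^3 + 3·4^2 + 3·4 + 3 —bump→ 3·5^3 + 3·5^2 + 3·5 + 3 = 468 —(−1)→ 467
467 —HB5→ 3·5^3 + 3·5^2 + 3·5 + 2 —bump→ 3·6^3 + 3·6^2 + 3·6 + 2 = 776 —(−1)→ 775
775 —HB6→ 3·6^3 + 3·6^2 + 3·6 + 1 —bump→ 3·7^3 + 3·7^2 + 3·7 + 1 = 1198 —(−1)→ 1197
1197 —HB7→ 3·7^3 + 3·7^2 + 3·7 —bump→ 3·8^3 + 3·8^2 + 3·8 = 1752 —(−1)→ 1751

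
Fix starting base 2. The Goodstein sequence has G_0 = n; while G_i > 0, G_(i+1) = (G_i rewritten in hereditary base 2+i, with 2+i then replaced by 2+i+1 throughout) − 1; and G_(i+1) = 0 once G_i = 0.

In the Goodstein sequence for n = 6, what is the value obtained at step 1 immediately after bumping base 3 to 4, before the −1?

258

G_0=6  [base 2] 2^2 + 2  →[2↦3]→  3^3 + 3 = 30  −1 ⇒ G_1=29
G_1=29  [base 3] 3^3 + 2  →[3↦4]→  4^4 + 2 = 258  −1 ⇒ G_2=257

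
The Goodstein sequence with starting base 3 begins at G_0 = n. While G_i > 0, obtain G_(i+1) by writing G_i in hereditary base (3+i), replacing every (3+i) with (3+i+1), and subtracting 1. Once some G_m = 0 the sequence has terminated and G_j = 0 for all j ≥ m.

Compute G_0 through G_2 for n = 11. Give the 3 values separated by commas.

11, 17, 25

G_0=11  [base 3] 3^2 + 2  →[3↦4]→  4^2 + 2 = 18  −1 ⇒ G_1=17
G_1=17  [base 4] 4^2 + 1  →[4↦5]→  5^2 + 1 = 26  −1 ⇒ G_2=25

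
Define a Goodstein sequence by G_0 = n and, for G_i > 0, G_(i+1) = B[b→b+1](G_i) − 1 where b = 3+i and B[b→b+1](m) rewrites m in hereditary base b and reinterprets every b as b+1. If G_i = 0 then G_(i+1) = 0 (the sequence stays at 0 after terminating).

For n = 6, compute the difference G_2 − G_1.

0

G_0=6  [base 3] 2·3  →[3↦4]→  2·4 = 8  −1 ⇒ G_1=7
G_1=7  [base 4] 4 + 3  →[4↦5]→  5 + 3 = 8  −1 ⇒ G_2=7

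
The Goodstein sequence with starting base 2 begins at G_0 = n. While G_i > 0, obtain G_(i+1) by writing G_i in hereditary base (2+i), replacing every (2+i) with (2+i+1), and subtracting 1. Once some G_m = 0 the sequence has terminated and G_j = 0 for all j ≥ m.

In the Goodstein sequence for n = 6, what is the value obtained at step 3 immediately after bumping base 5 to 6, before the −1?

[0] 6 ≡ 2^2 + 2 (base 2). Lift 3: 30. −1: 29.
[1] 29 ≡ 3^3 + 2 (base 3). Lift 4: 258. −1: 257.
[2] 257 ≡ 4^4 + 1 (base 4). Lift 5: 3126. −1: 3125.
[3] 3125 ≡ 5^5 (base 5). Lift 6: 46656. −1: 46655.

46656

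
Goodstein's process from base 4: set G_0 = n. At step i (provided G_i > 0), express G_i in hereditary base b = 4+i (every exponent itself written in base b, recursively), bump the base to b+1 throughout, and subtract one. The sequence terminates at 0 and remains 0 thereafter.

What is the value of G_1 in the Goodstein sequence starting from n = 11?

G_0=11  [base 4] 2·4 + 3  →[4↦5]→  2·5 + 3 = 13  −1 ⇒ G_1=12
G_1=12  [base 5] 2·5 + 2  →[5↦6]→  2·6 + 2 = 14  −1 ⇒ G_2=13

12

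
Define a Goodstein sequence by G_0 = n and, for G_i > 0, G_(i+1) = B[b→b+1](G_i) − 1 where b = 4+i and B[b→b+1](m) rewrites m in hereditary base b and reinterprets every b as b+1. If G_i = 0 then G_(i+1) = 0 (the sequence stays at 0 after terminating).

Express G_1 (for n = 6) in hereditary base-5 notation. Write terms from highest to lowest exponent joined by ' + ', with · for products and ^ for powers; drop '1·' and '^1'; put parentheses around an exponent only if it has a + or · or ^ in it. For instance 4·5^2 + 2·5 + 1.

6 —HB4→ 4 + 2 —bump→ 5 + 2 = 7 —(−1)→ 6
6 —HB5→ 5 + 1 —bump→ 6 + 1 = 7 —(−1)→ 6

5 + 1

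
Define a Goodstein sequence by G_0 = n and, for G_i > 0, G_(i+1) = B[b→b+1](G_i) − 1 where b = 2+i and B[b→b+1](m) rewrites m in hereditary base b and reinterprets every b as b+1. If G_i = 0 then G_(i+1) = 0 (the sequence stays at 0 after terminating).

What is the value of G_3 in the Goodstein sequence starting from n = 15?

18752

step 0: 15 = 2^(2 + 1) + 2^2 + 2 + 1; sub 3 for 2: 3^(3 + 1) + 3^3 + 3 + 1; = 112; G_1 = 112−1 = 111
step 1: 111 = 3^(3 + 1) + 3^3 + 3; sub 4 for 3: 4^(4 + 1) + 4^4 + 4; = 1284; G_2 = 1284−1 = 1283
step 2: 1283 = 4^(4 + 1) + 4^4 + 3; sub 5 for 4: 5^(5 + 1) + 5^5 + 3; = 18753; G_3 = 18753−1 = 18752
step 3: 18752 = 5^(5 + 1) + 5^5 + 2; sub 6 for 5: 6^(6 + 1) + 6^6 + 2; = 326594; G_4 = 326594−1 = 326593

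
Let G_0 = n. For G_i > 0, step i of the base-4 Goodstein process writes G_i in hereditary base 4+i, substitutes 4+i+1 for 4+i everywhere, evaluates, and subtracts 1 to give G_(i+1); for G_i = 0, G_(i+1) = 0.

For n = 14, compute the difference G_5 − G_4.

base 4: 14 = 3·4 + 2; at 5: 3·5 + 2 = 17; next = 16
base 5: 16 = 3·5 + 1; at 6: 3·6 + 1 = 19; next = 18
base 6: 18 = 3·6; at 7: 3·7 = 21; next = 20
base 7: 20 = 2·7 + 6; at 8: 2·8 + 6 = 22; next = 21
base 8: 21 = 2·8 + 5; at 9: 2·9 + 5 = 23; next = 22

1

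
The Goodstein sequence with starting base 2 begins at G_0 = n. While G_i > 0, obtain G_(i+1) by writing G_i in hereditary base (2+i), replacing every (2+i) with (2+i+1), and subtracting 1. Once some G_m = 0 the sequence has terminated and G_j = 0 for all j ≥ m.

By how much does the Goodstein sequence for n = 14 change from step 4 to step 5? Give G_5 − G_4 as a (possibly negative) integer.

[0] 14 ≡ 2^(2 + 1) + 2^2 + 2 (base 2). Lift 3: 111. −1: 110.
[1] 110 ≡ 3^(3 + 1) + 3^3 + 2 (base 3). Lift 4: 1282. −1: 1281.
[2] 1281 ≡ 4^(4 + 1) + 4^4 + 1 (base 4). Lift 5: 18751. −1: 18750.
[3] 18750 ≡ 5^(5 + 1) + 5^5 (base 5). Lift 6: 326592. −1: 326591.
[4] 326591 ≡ 6^(6 + 1) + 5·6^5 + 5·6^4 + 5·6^3 + 5·6^2 + 5·6 + 5 (base 6). Lift 7: 5862841. −1: 5862840.

5536249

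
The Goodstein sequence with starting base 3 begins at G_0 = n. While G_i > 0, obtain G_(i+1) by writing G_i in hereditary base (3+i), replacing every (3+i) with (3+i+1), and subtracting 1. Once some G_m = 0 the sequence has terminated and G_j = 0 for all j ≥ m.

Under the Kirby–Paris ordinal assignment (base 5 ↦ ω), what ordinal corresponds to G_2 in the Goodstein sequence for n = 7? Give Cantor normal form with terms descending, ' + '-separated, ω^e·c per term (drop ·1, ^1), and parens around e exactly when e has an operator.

ω + 4

G_0=7  [base 3] 2·3 + 1  →[3↦4]→  2·4 + 1 = 9  −1 ⇒ G_1=8
G_1=8  [base 4] 2·4  →[4↦5]→  2·5 = 10  −1 ⇒ G_2=9
G_2=9  [base 5] 5 + 4  →[5↦6]→  6 + 4 = 10  −1 ⇒ G_3=9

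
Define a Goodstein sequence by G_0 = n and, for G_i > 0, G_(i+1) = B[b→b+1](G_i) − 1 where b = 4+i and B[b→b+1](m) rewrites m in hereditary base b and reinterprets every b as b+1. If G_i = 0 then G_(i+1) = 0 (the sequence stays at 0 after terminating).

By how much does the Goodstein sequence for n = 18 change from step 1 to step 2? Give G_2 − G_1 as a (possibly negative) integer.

G_0 = 18. HB_4(18) = 4^2 + 2. Bump = 27. G_1 = 26.
G_1 = 26. HB_5(26) = 5^2 + 1. Bump = 37. G_2 = 36.

10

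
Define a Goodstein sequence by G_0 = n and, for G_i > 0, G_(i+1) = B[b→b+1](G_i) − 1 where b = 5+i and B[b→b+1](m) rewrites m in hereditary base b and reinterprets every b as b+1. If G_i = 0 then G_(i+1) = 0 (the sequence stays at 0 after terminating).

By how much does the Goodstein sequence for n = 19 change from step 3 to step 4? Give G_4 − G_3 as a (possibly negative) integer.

step 0: 19 = 3·5 + 4; sub 6 for 5: 3·6 + 4; = 22; G_1 = 22−1 = 21
step 1: 21 = 3·6 + 3; sub 7 for 6: 3·7 + 3; = 24; G_2 = 24−1 = 23
step 2: 23 = 3·7 + 2; sub 8 for 7: 3·8 + 2; = 26; G_3 = 26−1 = 25
step 3: 25 = 3·8 + 1; sub 9 for 8: 3·9 + 1; = 28; G_4 = 28−1 = 27

2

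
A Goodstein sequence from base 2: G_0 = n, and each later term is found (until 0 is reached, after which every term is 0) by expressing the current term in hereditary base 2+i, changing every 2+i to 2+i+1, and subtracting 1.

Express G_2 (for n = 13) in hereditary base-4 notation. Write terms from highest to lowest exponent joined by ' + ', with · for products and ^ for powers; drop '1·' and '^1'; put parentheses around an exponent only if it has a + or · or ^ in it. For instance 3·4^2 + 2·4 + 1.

4^(4 + 1) + 3·4^3 + 3·4^2 + 3·4 + 3

13 —HB2→ 2^(2 + 1) + 2^2 + 1 —bump→ 3^(3 + 1) + 3^3 + 1 = 109 —(−1)→ 108
108 —HB3→ 3^(3 + 1) + 3^3 —bump→ 4^(4 + 1) + 4^4 = 1280 —(−1)→ 1279
1279 —HB4→ 4^(4 + 1) + 3·4^3 + 3·4^2 + 3·4 + 3 —bump→ 5^(5 + 1) + 3·5^3 + 3·5^2 + 3·5 + 3 = 16093 —(−1)→ 16092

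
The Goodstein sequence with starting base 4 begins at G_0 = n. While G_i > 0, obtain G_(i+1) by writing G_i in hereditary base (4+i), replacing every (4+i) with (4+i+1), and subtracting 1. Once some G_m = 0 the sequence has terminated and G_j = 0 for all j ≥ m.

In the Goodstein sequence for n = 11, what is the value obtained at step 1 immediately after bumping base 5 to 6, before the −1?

14

(0) 11|_4 = 2·4 + 3 ↦ 2·5 + 3|_5 = 13 ⇒ 12
(1) 12|_5 = 2·5 + 2 ↦ 2·6 + 2|_6 = 14 ⇒ 13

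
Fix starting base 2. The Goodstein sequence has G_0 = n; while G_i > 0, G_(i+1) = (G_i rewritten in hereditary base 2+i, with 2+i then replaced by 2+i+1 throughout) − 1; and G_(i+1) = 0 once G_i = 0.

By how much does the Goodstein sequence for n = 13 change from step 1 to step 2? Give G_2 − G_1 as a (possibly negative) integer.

1171

G_0 = 13. HB_2(13) = 2^(2 + 1) + 2^2 + 1. Bump = 109. G_1 = 108.
G_1 = 108. HB_3(108) = 3^(3 + 1) + 3^3. Bump = 1280. G_2 = 1279.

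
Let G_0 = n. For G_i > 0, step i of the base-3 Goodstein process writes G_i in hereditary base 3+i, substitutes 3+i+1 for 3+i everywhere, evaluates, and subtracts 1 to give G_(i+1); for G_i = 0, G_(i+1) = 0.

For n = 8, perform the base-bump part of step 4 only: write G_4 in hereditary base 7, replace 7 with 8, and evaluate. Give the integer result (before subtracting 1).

12

[0] 8 ≡ 2·3 + 2 (base 3). Lift 4: 10. −1: 9.
[1] 9 ≡ 2·4 + 1 (base 4). Lift 5: 11. −1: 10.
[2] 10 ≡ 2·5 (base 5). Lift 6: 12. −1: 11.
[3] 11 ≡ 6 + 5 (base 6). Lift 7: 12. −1: 11.
[4] 11 ≡ 7 + 4 (base 7). Lift 8: 12. −1: 11.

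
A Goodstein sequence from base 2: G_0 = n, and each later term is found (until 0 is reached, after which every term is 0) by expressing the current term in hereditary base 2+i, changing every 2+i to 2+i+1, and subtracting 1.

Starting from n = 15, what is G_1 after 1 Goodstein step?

G_0 = 15. HB_2(15) = 2^(2 + 1) + 2^2 + 2 + 1. Bump = 112. G_1 = 111.
G_1 = 111. HB_3(111) = 3^(3 + 1) + 3^3 + 3. Bump = 1284. G_2 = 1283.

111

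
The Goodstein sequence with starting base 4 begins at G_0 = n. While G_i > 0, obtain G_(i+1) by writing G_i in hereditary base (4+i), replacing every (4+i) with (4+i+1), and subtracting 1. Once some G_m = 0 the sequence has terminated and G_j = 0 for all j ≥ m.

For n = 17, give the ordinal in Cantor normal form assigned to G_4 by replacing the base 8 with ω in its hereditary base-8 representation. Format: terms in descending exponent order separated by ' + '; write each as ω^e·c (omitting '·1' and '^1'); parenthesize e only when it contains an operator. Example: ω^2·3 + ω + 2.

ω·5 + 3

G_0=17  [base 4] 4^2 + 1  →[4↦5]→  5^2 + 1 = 26  −1 ⇒ G_1=25
G_1=25  [base 5] 5^2  →[5↦6]→  6^2 = 36  −1 ⇒ G_2=35
G_2=35  [base 6] 5·6 + 5  →[6↦7]→  5·7 + 5 = 40  −1 ⇒ G_3=39
G_3=39  [base 7] 5·7 + 4  →[7↦8]→  5·8 + 4 = 44  −1 ⇒ G_4=43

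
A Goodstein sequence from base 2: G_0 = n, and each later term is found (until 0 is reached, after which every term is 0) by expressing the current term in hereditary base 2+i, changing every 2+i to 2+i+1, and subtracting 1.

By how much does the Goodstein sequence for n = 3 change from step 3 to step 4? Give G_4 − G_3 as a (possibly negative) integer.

-1

[0] 3 ≡ 2 + 1 (base 2). Lift 3: 4. −1: 3.
[1] 3 ≡ 3 (base 3). Lift 4: 4. −1: 3.
[2] 3 ≡ 3 (base 4). Lift 5: 3. −1: 2.
[3] 2 ≡ 2 (base 5). Lift 6: 2. −1: 1.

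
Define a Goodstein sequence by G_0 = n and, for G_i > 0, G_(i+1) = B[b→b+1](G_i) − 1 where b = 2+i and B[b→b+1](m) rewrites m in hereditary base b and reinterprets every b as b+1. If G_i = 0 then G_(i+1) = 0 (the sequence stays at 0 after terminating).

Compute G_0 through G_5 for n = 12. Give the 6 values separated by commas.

G_0=12  [base 2] 2^(2 + 1) + 2^2  →[2↦3]→  3^(3 + 1) + 3^3 = 108  −1 ⇒ G_1=107
G_1=107  [base 3] 3^(3 + 1) + 2·3^2 + 2·3 + 2  →[3↦4]→  4^(4 + 1) + 2·4^2 + 2·4 + 2 = 1066  −1 ⇒ G_2=1065
G_2=1065  [base 4] 4^(4 + 1) + 2·4^2 + 2·4 + 1  →[4↦5]→  5^(5 + 1) + 2·5^2 + 2·5 + 1 = 15686  −1 ⇒ G_3=15685
G_3=15685  [base 5] 5^(5 + 1) + 2·5^2 + 2·5  →[5↦6]→  6^(6 + 1) + 2·6^2 + 2·6 = 280020  −1 ⇒ G_4=280019
G_4=280019  [base 6] 6^(6 + 1) + 2·6^2 + 6 + 5  →[6↦7]→  7^(7 + 1) + 2·7^2 + 7 + 5 = 5764911  −1 ⇒ G_5=5764910

12, 107, 1065, 15685, 280019, 5764910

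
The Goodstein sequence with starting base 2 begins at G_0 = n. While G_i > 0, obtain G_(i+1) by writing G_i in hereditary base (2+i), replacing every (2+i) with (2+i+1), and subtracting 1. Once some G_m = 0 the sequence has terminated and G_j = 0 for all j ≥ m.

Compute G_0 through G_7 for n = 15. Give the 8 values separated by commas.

15, 111, 1283, 18752, 326593, 6588344, 150994943, 3524450280

(0) 15|_2 = 2^(2 + 1) + 2^2 + 2 + 1 ↦ 3^(3 + 1) + 3^3 + 3 + 1|_3 = 112 ⇒ 111
(1) 111|_3 = 3^(3 + 1) + 3^3 + 3 ↦ 4^(4 + 1) + 4^4 + 4|_4 = 1284 ⇒ 1283
(2) 1283|_4 = 4^(4 + 1) + 4^4 + 3 ↦ 5^(5 + 1) + 5^5 + 3|_5 = 18753 ⇒ 18752
(3) 18752|_5 = 5^(5 + 1) + 5^5 + 2 ↦ 6^(6 + 1) + 6^6 + 2|_6 = 326594 ⇒ 326593
(4) 326593|_6 = 6^(6 + 1) + 6^6 + 1 ↦ 7^(7 + 1) + 7^7 + 1|_7 = 6588345 ⇒ 6588344
(5) 6588344|_7 = 7^(7 + 1) + 7^7 ↦ 8^(8 + 1) + 8^8|_8 = 150994944 ⇒ 150994943
(6) 150994943|_8 = 8^(8 + 1) + 7·8^7 + 7·8^6 + 7·8^5 + 7·8^4 + 7·8^3 + 7·8^2 + 7·8 + 7 ↦ 9^(9 + 1) + 7·9^7 + 7·9^6 + 7·9^5 + 7·9^4 + 7·9^3 + 7·9^2 + 7·9 + 7|_9 = 3524450281 ⇒ 3524450280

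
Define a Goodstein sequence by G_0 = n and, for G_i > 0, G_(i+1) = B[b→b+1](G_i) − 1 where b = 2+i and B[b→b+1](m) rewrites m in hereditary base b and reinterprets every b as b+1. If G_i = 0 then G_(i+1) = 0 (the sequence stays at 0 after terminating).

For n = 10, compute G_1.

83

10 —HB2→ 2^(2 + 1) + 2 —bump→ 3^(3 + 1) + 3 = 84 —(−1)→ 83
83 —HB3→ 3^(3 + 1) + 2 —bump→ 4^(4 + 1) + 2 = 1026 —(−1)→ 1025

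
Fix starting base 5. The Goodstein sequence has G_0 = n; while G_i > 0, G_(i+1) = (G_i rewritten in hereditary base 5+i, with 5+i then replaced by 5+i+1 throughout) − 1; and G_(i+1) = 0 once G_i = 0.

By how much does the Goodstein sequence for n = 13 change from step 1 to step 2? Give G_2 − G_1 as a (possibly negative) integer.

1

base 5: 13 = 2·5 + 3; at 6: 2·6 + 3 = 15; next = 14
base 6: 14 = 2·6 + 2; at 7: 2·7 + 2 = 16; next = 15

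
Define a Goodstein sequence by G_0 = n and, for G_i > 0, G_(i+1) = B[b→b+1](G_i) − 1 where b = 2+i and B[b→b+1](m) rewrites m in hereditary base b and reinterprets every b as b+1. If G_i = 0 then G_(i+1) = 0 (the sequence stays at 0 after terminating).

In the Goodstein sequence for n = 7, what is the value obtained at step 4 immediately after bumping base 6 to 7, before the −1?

[0] 7 ≡ 2^2 + 2 + 1 (base 2). Lift 3: 31. −1: 30.
[1] 30 ≡ 3^3 + 3 (base 3). Lift 4: 260. −1: 259.
[2] 259 ≡ 4^4 + 3 (base 4). Lift 5: 3128. −1: 3127.
[3] 3127 ≡ 5^5 + 2 (base 5). Lift 6: 46658. −1: 46657.
[4] 46657 ≡ 6^6 + 1 (base 6). Lift 7: 823544. −1: 823543.

823544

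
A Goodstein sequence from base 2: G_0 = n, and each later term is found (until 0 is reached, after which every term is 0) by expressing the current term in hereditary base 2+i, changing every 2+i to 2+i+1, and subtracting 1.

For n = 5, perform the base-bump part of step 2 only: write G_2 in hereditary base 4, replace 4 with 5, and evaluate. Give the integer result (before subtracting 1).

468

step 0: 5 = 2^2 + 1; sub 3 for 2: 3^3 + 1; = 28; G_1 = 28−1 = 27
step 1: 27 = 3^3; sub 4 for 3: 4^4; = 256; G_2 = 256−1 = 255
step 2: 255 = 3·4^3 + 3·4^2 + 3·4 + 3; sub 5 for 4: 3·5^3 + 3·5^2 + 3·5 + 3; = 468; G_3 = 468−1 = 467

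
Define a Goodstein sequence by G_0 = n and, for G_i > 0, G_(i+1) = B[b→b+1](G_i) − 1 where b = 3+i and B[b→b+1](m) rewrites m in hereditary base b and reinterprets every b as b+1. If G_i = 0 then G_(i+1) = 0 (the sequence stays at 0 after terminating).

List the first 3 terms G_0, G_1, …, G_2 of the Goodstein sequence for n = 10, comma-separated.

G_0=10  [base 3] 3^2 + 1  →[3↦4]→  4^2 + 1 = 17  −1 ⇒ G_1=16
G_1=16  [base 4] 4^2  →[4↦5]→  5^2 = 25  −1 ⇒ G_2=24

10, 16, 24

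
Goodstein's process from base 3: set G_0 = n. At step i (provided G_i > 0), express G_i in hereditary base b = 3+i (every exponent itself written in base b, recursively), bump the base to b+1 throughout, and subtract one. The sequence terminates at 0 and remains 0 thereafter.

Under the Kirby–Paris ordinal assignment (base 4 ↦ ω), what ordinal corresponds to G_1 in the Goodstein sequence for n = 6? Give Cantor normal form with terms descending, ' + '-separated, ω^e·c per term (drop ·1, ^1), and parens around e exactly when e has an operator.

[0] 6 ≡ 2·3 (base 3). Lift 4: 8. −1: 7.
[1] 7 ≡ 4 + 3 (base 4). Lift 5: 8. −1: 7.

ω + 3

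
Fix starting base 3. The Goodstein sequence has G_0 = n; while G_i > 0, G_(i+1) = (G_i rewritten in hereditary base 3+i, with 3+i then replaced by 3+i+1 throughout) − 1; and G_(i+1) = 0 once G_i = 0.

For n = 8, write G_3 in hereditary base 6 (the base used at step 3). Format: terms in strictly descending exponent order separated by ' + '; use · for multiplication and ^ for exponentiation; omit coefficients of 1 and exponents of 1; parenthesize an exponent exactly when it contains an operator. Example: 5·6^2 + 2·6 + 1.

base 3: 8 = 2·3 + 2; at 4: 2·4 + 2 = 10; next = 9
base 4: 9 = 2·4 + 1; at 5: 2·5 + 1 = 11; next = 10
base 5: 10 = 2·5; at 6: 2·6 = 12; next = 11

6 + 5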